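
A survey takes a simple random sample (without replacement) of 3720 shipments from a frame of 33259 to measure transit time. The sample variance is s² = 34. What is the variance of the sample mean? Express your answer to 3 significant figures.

0.00812

Under SRS without replacement, Var(ȳ) = (1 − f)·s²/n with f = n/N = 3720/33259 = 0.11184942.
Var(ȳ) = (1 − 0.11184942)·34/3720 = 0.88815058·0.0091397849 = 0.0081175053.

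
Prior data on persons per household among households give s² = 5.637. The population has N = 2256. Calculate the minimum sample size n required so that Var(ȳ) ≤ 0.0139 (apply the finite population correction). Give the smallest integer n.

344

Without fpc, n₀ = s²/D = 5.637/0.0139 = 405.5396.
With fpc, (1 − n/N)·s²/n ≤ D requires n ≥ n₀/(1 + n₀/N) = 405.5396/(1 + 405.5396/2256) = 343.7474.
Rounding up, n = 344.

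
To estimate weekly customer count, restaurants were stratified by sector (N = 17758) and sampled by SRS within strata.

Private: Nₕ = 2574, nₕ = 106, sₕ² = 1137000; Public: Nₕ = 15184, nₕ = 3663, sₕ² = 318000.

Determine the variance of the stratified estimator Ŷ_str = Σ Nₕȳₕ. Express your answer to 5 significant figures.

8.3328 × 10^10

Var(Ŷ_str) = Σₕ Nₕ²(1 − fₕ)sₕ²/nₕ.
Private: 2574²·(1 − 106/2574)·1137000/106 = 6.8140968 × 10^10.
Public: 15184²·(1 − 3663/15184)·318000/3663 = 1.518681 × 10^10.
Sum = 8.3327778 × 10^10.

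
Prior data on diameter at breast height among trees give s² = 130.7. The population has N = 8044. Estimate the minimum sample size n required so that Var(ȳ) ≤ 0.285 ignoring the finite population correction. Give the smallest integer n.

Without fpc, n₀ = s²/D = 130.7/0.285 = 458.5965.
Rounding up, n = 459.

459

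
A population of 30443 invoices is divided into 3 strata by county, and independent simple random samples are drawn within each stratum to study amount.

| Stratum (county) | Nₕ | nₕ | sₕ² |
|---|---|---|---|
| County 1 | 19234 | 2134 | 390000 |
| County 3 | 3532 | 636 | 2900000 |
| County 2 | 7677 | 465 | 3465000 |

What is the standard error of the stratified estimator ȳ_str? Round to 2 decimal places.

23.67

Var(ȳ_str) = Σₕ Wₕ²(1 − fₕ)sₕ²/nₕ with Wₕ = Nₕ/N, N = 30443.
County 1: Wₕ = 0.63180370; term = 0.63180370²·(1 − 0.11094936)·390000/2134 = 64.857622.
County 3: Wₕ = 0.11602010; term = 0.11602010²·(1 − 0.18006795)·2900000/636 = 50.325169.
County 2: Wₕ = 0.25217620; term = 0.25217620²·(1 − 0.06057054)·3465000/465 = 445.16668.
Sum = 560.34947.
SE = √(560.34947) = 23.67.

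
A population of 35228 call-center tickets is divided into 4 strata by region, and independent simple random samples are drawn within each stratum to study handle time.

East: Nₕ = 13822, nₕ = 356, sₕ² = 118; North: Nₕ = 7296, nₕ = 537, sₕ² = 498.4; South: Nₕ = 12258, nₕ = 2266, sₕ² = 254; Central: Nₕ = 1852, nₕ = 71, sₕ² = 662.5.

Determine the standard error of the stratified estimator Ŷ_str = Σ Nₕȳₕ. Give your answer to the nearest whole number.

Var(Ŷ_str) = Σₕ Nₕ²(1 − fₕ)sₕ²/nₕ.
East: 13822²·(1 − 356/13822)·118/356 = 6.1693798 × 10^7.
North: 7296²·(1 − 537/7296)·498.4/537 = 4.5768957 × 10^7.
South: 12258²·(1 − 2266/12258)·254/2266 = 1.372922 × 10^7.
Central: 1852²·(1 − 71/1852)·662.5/71 = 3.0777436 × 10^7.
Sum = 1.5196941 × 10^8.
SE = √(1.5196941 × 10^8) = 12328.

12328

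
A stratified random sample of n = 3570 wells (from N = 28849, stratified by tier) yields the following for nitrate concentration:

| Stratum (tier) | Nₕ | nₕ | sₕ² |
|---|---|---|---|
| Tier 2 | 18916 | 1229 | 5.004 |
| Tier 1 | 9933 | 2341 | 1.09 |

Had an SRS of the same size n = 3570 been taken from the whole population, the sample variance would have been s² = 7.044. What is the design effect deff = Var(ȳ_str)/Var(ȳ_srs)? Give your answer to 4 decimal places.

0.9711

Var(ȳ_str) = Σ Wₕ²(1−fₕ)sₕ²/nₕ with Wₕ = Nₕ/28849:
  Tier 2: (18916/28849)²·(1−1229/18916)·5.004/1229 = 0.0016367689
  Tier 1: (9933/28849)²·(1−2341/9933)·1.09/2341 = 4.2189093 × 10^-5
  → Var(ȳ_str) = 0.001678958.
Var(ȳ_srs) = (1 − 3570/28849)·7.044/3570 = 0.0017289413.
deff = 0.001678958 / 0.0017289413 = 0.9711.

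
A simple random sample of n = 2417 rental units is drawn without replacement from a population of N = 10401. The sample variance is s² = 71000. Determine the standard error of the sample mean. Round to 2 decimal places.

4.75

Under SRS without replacement, Var(ȳ) = (1 − f)·s²/n with f = n/N = 2417/10401 = 0.23238150.
Var(ȳ) = (1 − 0.23238150)·71000/2417 = 0.76761850·29.375259 = 22.548992.
SE(ȳ) = √(22.548992) = 4.75.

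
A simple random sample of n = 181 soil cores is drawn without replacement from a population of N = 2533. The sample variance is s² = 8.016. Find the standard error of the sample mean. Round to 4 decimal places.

0.2028

Under SRS without replacement, Var(ȳ) = (1 − f)·s²/n with f = n/N = 181/2533 = 0.07145677.
Var(ȳ) = (1 − 0.07145677)·8.016/181 = 0.92854323·0.044287293 = 0.041122666.
SE(ȳ) = √(0.041122666) = 0.2028.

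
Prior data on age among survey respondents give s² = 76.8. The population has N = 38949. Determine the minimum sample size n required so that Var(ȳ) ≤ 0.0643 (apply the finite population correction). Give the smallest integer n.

Without fpc, n₀ = s²/D = 76.8/0.0643 = 1194.4012.
With fpc, (1 − n/N)·s²/n ≤ D requires n ≥ n₀/(1 + n₀/N) = 1194.4012/(1 + 1194.4012/38949) = 1158.8637.
Rounding up, n = 1159.

1159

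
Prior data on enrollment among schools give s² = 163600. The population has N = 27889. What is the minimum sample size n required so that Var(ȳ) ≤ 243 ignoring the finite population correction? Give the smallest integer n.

674

Without fpc, n₀ = s²/D = 163600/243 = 673.2510.
Rounding up, n = 674.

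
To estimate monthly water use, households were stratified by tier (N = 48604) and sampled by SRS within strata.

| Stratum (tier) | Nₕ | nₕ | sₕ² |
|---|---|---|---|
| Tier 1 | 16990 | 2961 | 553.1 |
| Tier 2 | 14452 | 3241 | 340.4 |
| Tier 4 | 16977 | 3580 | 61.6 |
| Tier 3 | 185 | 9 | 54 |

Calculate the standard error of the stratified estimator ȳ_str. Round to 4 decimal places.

Var(ȳ_str) = Σₕ Wₕ²(1 − fₕ)sₕ²/nₕ with Wₕ = Nₕ/N, N = 48604.
Tier 1: Wₕ = 0.34955971; term = 0.34955971²·(1 − 0.17427899)·553.1/2961 = 0.018846961.
Tier 2: Wₕ = 0.29734178; term = 0.29734178²·(1 − 0.22425962)·340.4/3241 = 0.0072034211.
Tier 4: Wₕ = 0.34929224; term = 0.34929224²·(1 − 0.21087353)·61.6/3580 = 0.0016566172.
Tier 3: Wₕ = 0.00380627; term = 0.00380627²·(1 − 0.04864865)·54/9 = 8.2697356 × 10^-5.
Sum = 0.027789697.
SE = √(0.027789697) = 0.1667.

0.1667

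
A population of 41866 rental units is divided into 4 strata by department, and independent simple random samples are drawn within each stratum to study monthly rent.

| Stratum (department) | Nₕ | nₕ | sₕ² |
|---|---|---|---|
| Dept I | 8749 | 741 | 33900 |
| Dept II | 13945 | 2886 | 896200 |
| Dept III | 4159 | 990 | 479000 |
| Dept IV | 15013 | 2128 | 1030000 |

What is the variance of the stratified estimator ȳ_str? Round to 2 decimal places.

86.21

Var(ȳ_str) = Σₕ Wₕ²(1 − fₕ)sₕ²/nₕ with Wₕ = Nₕ/N, N = 41866.
Dept I: Wₕ = 0.20897626; term = 0.20897626²·(1 − 0.08469539)·33900/741 = 1.828694.
Dept II: Wₕ = 0.33308651; term = 0.33308651²·(1 − 0.20695590)·896200/2886 = 27.322476.
Dept III: Wₕ = 0.09934075; term = 0.09934075²·(1 − 0.23803799)·479000/990 = 3.6382165.
Dept IV: Wₕ = 0.35859647; term = 0.35859647²·(1 − 0.14174382)·1030000/2128 = 53.418854.
Sum = 86.208241.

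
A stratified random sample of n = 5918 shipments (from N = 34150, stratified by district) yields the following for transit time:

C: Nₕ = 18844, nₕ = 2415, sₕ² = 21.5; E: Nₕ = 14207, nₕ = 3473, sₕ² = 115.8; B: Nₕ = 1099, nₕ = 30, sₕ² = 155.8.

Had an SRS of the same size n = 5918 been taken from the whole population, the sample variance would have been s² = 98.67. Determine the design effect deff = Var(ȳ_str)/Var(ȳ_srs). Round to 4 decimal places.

0.8673

Var(ȳ_str) = Σ Wₕ²(1−fₕ)sₕ²/nₕ with Wₕ = Nₕ/34150:
  C: (18844/34150)²·(1−2415/18844)·21.5/2415 = 0.0023633287
  E: (14207/34150)²·(1−3473/14207)·115.8/3473 = 0.0043599984
  B: (1099/34150)²·(1−30/1099)·155.8/30 = 0.0052316681
  → Var(ȳ_str) = 0.011954995.
Var(ȳ_srs) = (1 − 5918/34150)·98.67/5918 = 0.013783551.
deff = 0.011954995 / 0.013783551 = 0.8673.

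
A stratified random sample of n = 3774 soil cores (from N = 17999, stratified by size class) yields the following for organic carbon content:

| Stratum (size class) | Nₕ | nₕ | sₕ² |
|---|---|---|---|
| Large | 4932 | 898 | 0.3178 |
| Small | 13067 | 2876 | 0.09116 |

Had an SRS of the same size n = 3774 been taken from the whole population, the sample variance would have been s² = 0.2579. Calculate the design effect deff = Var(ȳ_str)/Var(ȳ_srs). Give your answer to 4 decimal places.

Var(ȳ_str) = Σ Wₕ²(1−fₕ)sₕ²/nₕ with Wₕ = Nₕ/17999:
  Large: (4932/17999)²·(1−898/4932)·0.3178/898 = 2.1734005 × 10^-5
  Small: (13067/17999)²·(1−2876/13067)·0.09116/2876 = 1.3029009 × 10^-5
  → Var(ȳ_str) = 3.4763014 × 10^-5.
Var(ȳ_srs) = (1 − 3774/17999)·0.2579/3774 = 5.4007409 × 10^-5.
deff = (3.4763014 × 10^-5) / (5.4007409 × 10^-5) = 0.6437.

0.6437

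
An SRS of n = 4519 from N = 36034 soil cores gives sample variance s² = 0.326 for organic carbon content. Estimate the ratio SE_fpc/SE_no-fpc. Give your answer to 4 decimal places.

f = n/N = 4519/36034 = 0.12540934.
SE_no-fpc = √(s²/n) = 0.0084935183; SE_fpc = √((1−f)s²/n) = 0.0079431003.
Ratio = √(1−f) = 0.93519552.

0.9352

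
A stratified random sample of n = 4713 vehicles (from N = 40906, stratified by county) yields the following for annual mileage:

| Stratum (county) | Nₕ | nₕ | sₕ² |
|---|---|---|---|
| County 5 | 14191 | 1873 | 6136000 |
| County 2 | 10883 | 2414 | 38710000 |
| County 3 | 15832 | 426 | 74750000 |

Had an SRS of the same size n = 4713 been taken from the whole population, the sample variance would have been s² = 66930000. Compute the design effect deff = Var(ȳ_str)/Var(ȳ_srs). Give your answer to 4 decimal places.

2.1331

Var(ȳ_str) = Σ Wₕ²(1−fₕ)sₕ²/nₕ with Wₕ = Nₕ/40906:
  County 5: (14191/40906)²·(1−1873/14191)·6136000/1873 = 342.23683
  County 2: (10883/40906)²·(1−2414/10883)·38710000/2414 = 883.26829
  County 3: (15832/40906)²·(1−426/15832)·74750000/426 = 25577.214
  → Var(ȳ_str) = 26802.719.
Var(ȳ_srs) = (1 − 4713/40906)·66930000/4713 = 12564.955.
deff = 26802.719 / 12564.955 = 2.1331.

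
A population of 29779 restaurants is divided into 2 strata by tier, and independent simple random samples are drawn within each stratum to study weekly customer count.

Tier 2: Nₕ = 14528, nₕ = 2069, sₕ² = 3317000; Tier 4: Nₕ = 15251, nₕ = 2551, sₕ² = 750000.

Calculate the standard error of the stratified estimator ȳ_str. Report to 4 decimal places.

Var(ȳ_str) = Σₕ Wₕ²(1 − fₕ)sₕ²/nₕ with Wₕ = Nₕ/N, N = 29779.
Tier 2: Wₕ = 0.48786057; term = 0.48786057²·(1 − 0.14241465)·3317000/2069 = 327.2305.
Tier 4: Wₕ = 0.51213943; term = 0.51213943²·(1 − 0.16726772)·750000/2551 = 64.214429.
Sum = 391.44493.
SE = √(391.44493) = 19.7850.

19.7850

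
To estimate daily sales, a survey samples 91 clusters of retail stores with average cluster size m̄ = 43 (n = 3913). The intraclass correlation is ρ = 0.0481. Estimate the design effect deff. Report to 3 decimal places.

deff = 1 + (43 − 1)·0.0481 = 1 + 2.0202 = 3.0202.

3.020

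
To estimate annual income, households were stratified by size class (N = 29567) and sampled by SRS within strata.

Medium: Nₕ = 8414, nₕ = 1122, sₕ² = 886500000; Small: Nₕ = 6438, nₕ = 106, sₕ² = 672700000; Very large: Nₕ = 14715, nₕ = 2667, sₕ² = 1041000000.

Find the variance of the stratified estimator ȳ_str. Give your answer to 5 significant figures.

430540

Var(ȳ_str) = Σₕ Wₕ²(1 − fₕ)sₕ²/nₕ with Wₕ = Nₕ/N, N = 29567.
Medium: Wₕ = 0.28457402; term = 0.28457402²·(1 − 0.13334918)·886500000/1122 = 55452.423.
Small: Wₕ = 0.21774275; term = 0.21774275²·(1 − 0.01646474)·672700000/106 = 295932.67.
Very large: Wₕ = 0.49768323; term = 0.49768323²·(1 − 0.18124363)·1041000000/2667 = 79156.834.
Sum = 430541.93.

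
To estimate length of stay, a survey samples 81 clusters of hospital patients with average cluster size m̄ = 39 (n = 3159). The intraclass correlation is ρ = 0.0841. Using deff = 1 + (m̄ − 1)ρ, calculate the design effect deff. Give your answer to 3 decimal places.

deff = 1 + (39 − 1)·0.0841 = 1 + 3.1958 = 4.1958.

4.196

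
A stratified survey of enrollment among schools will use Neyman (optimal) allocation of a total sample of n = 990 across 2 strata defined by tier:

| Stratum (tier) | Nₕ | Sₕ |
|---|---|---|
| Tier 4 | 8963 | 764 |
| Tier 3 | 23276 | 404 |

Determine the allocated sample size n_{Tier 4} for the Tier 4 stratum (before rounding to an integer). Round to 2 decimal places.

417.15

Neyman allocation: nₕ = n·NₕSₕ / Σⱼ NⱼSⱼ.
Σ NⱼSⱼ = 8963·764 + 23276·404 = 1.6251236 × 10^7.
n_{Tier 4} = 990·8963·764 / (1.6251236 × 10^7) = 417.15.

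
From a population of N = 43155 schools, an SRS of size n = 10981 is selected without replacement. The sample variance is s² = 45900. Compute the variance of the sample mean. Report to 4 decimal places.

3.1163

Under SRS without replacement, Var(ȳ) = (1 − f)·s²/n with f = n/N = 10981/43155 = 0.25445487.
Var(ȳ) = (1 − 0.25445487)·45900/10981 = 0.74554513·4.1799472 = 3.1163393.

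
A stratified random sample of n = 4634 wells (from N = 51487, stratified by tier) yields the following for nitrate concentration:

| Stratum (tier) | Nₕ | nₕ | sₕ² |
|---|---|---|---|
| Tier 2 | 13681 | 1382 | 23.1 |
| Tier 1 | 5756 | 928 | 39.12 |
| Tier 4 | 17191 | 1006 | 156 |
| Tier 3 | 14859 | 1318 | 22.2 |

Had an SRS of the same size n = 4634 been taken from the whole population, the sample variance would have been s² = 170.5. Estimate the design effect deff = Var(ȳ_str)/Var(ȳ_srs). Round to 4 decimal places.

Var(ȳ_str) = Σ Wₕ²(1−fₕ)sₕ²/nₕ with Wₕ = Nₕ/51487:
  Tier 2: (13681/51487)²·(1−1382/13681)·23.1/1382 = 0.0010609536
  Tier 1: (5756/51487)²·(1−928/5756)·39.12/928 = 4.4192009 × 10^-4
  Tier 4: (17191/51487)²·(1−1006/17191)·156/1006 = 0.01627591
  Tier 3: (14859/51487)²·(1−1318/14859)·22.2/1318 = 0.0012784469
  → Var(ȳ_str) = 0.019057231.
Var(ȳ_srs) = (1 − 4634/51487)·170.5/4634 = 0.033481752.
deff = 0.019057231 / 0.033481752 = 0.5692.

0.5692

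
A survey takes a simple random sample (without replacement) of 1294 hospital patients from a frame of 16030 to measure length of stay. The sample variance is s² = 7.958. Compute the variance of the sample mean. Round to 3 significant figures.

Under SRS without replacement, Var(ȳ) = (1 − f)·s²/n with f = n/N = 1294/16030 = 0.08072364.
Var(ȳ) = (1 − 0.08072364)·7.958/1294 = 0.91927636·0.0061499227 = 0.0056534786.

0.00565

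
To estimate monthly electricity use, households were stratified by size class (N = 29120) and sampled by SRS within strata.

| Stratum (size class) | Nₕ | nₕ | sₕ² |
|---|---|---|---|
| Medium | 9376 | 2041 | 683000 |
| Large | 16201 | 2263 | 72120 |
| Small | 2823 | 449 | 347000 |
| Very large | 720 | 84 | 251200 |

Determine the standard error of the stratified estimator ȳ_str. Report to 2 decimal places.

Var(ȳ_str) = Σₕ Wₕ²(1 − fₕ)sₕ²/nₕ with Wₕ = Nₕ/N, N = 29120.
Medium: Wₕ = 0.32197802; term = 0.32197802²·(1 − 0.21768345)·683000/2041 = 27.140177.
Large: Wₕ = 0.55635302; term = 0.55635302²·(1 − 0.13968274)·72120/2263 = 8.4865408.
Small: Wₕ = 0.09694368; term = 0.09694368²·(1 − 0.15905066)·347000/449 = 6.1079009.
Very large: Wₕ = 0.02472527; term = 0.02472527²·(1 − 0.11666667)·251200/84 = 1.6149059.
Sum = 43.349525.
SE = √(43.349525) = 6.58.

6.58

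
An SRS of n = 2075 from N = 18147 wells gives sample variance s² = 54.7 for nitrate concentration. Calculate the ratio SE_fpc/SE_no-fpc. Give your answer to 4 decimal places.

0.9411

f = n/N = 2075/18147 = 0.11434397.
SE_no-fpc = √(s²/n) = 0.16236208; SE_fpc = √((1−f)s²/n) = 0.15279782.
Ratio = √(1−f) = 0.94109300.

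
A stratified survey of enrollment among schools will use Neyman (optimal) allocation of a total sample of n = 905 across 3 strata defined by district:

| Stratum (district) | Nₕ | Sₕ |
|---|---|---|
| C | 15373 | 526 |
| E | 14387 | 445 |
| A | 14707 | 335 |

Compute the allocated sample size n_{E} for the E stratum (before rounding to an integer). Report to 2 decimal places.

Neyman allocation: nₕ = n·NₕSₕ / Σⱼ NⱼSⱼ.
Σ NⱼSⱼ = 15373·526 + 14387·445 + 14707·335 = 1.9415258 × 10^7.
n_{E} = 905·14387·445 / (1.9415258 × 10^7) = 298.43.

298.43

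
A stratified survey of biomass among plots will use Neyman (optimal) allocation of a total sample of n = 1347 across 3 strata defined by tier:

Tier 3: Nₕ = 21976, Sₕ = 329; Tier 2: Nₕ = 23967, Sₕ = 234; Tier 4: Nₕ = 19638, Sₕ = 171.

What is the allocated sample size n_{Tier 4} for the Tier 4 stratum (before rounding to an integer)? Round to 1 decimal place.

Neyman allocation: nₕ = n·NₕSₕ / Σⱼ NⱼSⱼ.
Σ NⱼSⱼ = 21976·329 + 23967·234 + 19638·171 = 1.619648 × 10^7.
n_{Tier 4} = 1347·19638·171 / (1.619648 × 10^7) = 279.3.

279.3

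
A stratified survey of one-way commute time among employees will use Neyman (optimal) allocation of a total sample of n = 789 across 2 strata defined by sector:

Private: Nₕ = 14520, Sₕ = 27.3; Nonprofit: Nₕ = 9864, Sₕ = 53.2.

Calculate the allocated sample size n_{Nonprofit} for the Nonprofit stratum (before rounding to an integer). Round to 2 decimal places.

449.48

Neyman allocation: nₕ = n·NₕSₕ / Σⱼ NⱼSⱼ.
Σ NⱼSⱼ = 14520·27.3 + 9864·53.2 = 921160.8.
n_{Nonprofit} = 789·9864·53.2 / 921160.8 = 449.48.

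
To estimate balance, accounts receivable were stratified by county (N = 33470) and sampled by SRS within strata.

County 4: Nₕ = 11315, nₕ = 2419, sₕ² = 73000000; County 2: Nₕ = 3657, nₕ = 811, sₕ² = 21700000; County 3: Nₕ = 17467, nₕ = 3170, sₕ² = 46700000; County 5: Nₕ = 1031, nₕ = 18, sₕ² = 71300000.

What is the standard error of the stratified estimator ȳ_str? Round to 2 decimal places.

99.69

Var(ȳ_str) = Σₕ Wₕ²(1 − fₕ)sₕ²/nₕ with Wₕ = Nₕ/N, N = 33470.
County 4: Wₕ = 0.33806394; term = 0.33806394²·(1 − 0.21378701)·73000000/2419 = 2711.5955.
County 2: Wₕ = 0.10926203; term = 0.10926203²·(1 − 0.22176648)·21700000/811 = 248.59209.
County 3: Wₕ = 0.52187033; term = 0.52187033²·(1 − 0.18148509)·46700000/3170 = 3284.0475.
County 5: Wₕ = 0.03080370; term = 0.03080370²·(1 − 0.01745878)·71300000/18 = 3692.9524.
Sum = 9937.1875.
SE = √(9937.1875) = 99.69.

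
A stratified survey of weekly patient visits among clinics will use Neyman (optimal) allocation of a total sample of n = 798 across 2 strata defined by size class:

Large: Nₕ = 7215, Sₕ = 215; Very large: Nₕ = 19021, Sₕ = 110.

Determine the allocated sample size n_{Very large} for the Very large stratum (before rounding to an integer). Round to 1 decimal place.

458.3

Neyman allocation: nₕ = n·NₕSₕ / Σⱼ NⱼSⱼ.
Σ NⱼSⱼ = 7215·215 + 19021·110 = 3.643535 × 10^6.
n_{Very large} = 798·19021·110 / (3.643535 × 10^6) = 458.3.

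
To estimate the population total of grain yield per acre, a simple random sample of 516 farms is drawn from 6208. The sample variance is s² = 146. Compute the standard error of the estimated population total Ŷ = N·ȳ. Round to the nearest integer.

3162

Var(Ŷ) = N²·Var(ȳ) = N²·(1 − n/N)·s²/n.
f = 516/6208 = 0.08311856; Var(ȳ) = 0.91688144·146/516 = 0.2594277.
Var(Ŷ) = 6208² · 0.2594277 = 9.9981526 × 10^6.
SE(Ŷ) = √(9.9981526 × 10^6) = 3162.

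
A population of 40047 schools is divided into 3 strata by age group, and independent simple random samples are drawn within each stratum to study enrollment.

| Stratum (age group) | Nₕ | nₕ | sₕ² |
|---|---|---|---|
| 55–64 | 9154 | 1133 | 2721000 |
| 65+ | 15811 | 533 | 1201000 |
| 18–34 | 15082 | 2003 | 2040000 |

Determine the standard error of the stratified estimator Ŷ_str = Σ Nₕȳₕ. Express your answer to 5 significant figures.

Var(Ŷ_str) = Σₕ Nₕ²(1 − fₕ)sₕ²/nₕ.
55–64: 9154²·(1 − 1133/9154)·2721000/1133 = 1.7633481 × 10^11.
65+: 15811²·(1 − 533/15811)·1201000/533 = 5.4430415 × 10^11.
18–34: 15082²·(1 − 2003/15082)·2040000/2003 = 2.0090128 × 10^11.
Sum = 9.2154024 × 10^11.
SE = √(9.2154024 × 10^11) = 959970.

959970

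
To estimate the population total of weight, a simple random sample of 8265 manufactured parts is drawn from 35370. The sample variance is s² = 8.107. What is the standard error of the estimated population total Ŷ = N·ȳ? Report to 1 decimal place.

Var(Ŷ) = N²·Var(ȳ) = N²·(1 − n/N)·s²/n.
f = 8265/35370 = 0.23367260; Var(ȳ) = 0.76632740·8.107/8265 = 7.516777 × 10^-4.
Var(Ŷ) = 35370² · (7.516777 × 10^-4) = 940376.54.
SE(Ŷ) = √(940376.54) = 969.7.

969.7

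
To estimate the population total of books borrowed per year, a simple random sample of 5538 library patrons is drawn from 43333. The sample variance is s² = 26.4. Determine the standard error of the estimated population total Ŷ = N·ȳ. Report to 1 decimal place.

Var(Ŷ) = N²·Var(ȳ) = N²·(1 − n/N)·s²/n.
f = 5538/43333 = 0.12780098; Var(ȳ) = 0.87219902·26.4/5538 = 0.0041578285.
Var(Ŷ) = 43333² · 0.0041578285 = 7.8073578 × 10^6.
SE(Ŷ) = √(7.8073578 × 10^6) = 2794.2.

2794.2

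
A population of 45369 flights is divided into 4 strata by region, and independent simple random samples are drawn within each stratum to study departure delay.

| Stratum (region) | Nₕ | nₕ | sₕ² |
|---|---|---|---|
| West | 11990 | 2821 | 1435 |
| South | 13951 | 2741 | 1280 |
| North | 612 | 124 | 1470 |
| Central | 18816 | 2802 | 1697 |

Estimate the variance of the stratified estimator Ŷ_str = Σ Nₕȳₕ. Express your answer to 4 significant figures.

Var(Ŷ_str) = Σₕ Nₕ²(1 − fₕ)sₕ²/nₕ.
West: 11990²·(1 − 2821/11990)·1435/2821 = 5.5922937 × 10^7.
South: 13951²·(1 − 2741/13951)·1280/2741 = 7.303178 × 10^7.
North: 612²·(1 − 124/612)·1470/124 = 3.5405187 × 10^6.
Central: 18816²·(1 − 2802/18816)·1697/2802 = 1.8249074 × 10^8.
Sum = 3.1498598 × 10^8.

3.150 × 10^8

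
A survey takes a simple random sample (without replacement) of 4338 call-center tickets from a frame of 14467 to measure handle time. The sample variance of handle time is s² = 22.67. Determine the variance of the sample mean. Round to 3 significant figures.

Under SRS without replacement, Var(ȳ) = (1 − f)·s²/n with f = n/N = 4338/14467 = 0.29985484.
Var(ȳ) = (1 − 0.29985484)·22.67/4338 = 0.70014516·0.0052259106 = 0.003658896.

0.00366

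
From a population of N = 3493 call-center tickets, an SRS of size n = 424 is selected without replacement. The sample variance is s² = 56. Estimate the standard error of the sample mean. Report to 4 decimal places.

Under SRS without replacement, Var(ȳ) = (1 − f)·s²/n with f = n/N = 424/3493 = 0.12138563.
Var(ȳ) = (1 − 0.12138563)·56/424 = 0.87861437·0.13207547 = 0.11604341.
SE(ȳ) = √(0.11604341) = 0.3407.

0.3407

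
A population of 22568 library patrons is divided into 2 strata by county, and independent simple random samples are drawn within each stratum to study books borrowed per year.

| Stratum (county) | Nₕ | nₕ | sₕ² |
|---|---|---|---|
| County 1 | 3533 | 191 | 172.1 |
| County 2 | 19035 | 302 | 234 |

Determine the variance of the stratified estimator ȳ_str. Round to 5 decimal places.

0.56337

Var(ȳ_str) = Σₕ Wₕ²(1 − fₕ)sₕ²/nₕ with Wₕ = Nₕ/N, N = 22568.
County 1: Wₕ = 0.15654910; term = 0.15654910²·(1 − 0.05406170)·172.1/191 = 0.020888701.
County 2: Wₕ = 0.84345090; term = 0.84345090²·(1 − 0.01586551)·234/302 = 0.54247906.
Sum = 0.56336776.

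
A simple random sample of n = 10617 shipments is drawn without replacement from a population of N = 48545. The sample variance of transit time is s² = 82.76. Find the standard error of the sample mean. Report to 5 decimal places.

Under SRS without replacement, Var(ȳ) = (1 − f)·s²/n with f = n/N = 10617/48545 = 0.21870429.
Var(ȳ) = (1 − 0.21870429)·82.76/10617 = 0.78129571·0.0077950457 = 0.0060902357.
SE(ȳ) = √(0.0060902357) = 0.07804.

0.07804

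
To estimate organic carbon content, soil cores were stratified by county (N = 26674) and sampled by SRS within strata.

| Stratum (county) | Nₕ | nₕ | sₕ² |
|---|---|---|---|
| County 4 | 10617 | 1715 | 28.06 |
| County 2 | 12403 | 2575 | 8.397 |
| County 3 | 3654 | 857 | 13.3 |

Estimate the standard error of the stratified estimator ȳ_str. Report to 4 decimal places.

0.0544

Var(ȳ_str) = Σₕ Wₕ²(1 − fₕ)sₕ²/nₕ with Wₕ = Nₕ/N, N = 26674.
County 4: Wₕ = 0.39802804; term = 0.39802804²·(1 − 0.16153339)·28.06/1715 = 0.002173385.
County 2: Wₕ = 0.46498463; term = 0.46498463²·(1 − 0.20761106)·8.397/2575 = 5.5867922 × 10^-4.
County 3: Wₕ = 0.13698733; term = 0.13698733²·(1 − 0.23453749)·13.3/857 = 2.2292334 × 10^-4.
Sum = 0.0029549876.
SE = √(0.0029549876) = 0.0544.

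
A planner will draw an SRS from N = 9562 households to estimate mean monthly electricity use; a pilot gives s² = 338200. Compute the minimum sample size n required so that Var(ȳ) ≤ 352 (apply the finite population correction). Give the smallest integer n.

Without fpc, n₀ = s²/D = 338200/352 = 960.7955.
With fpc, (1 − n/N)·s²/n ≤ D requires n ≥ n₀/(1 + n₀/N) = 960.7955/(1 + 960.7955/9562) = 873.0690.
Rounding up, n = 874.

874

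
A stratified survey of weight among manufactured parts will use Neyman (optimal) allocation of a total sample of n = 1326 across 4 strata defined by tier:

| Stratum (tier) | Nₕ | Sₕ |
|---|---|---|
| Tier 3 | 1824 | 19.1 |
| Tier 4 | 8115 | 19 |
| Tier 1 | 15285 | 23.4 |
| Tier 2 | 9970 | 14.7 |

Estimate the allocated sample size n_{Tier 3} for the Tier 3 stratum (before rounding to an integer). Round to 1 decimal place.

Neyman allocation: nₕ = n·NₕSₕ / Σⱼ NⱼSⱼ.
Σ NⱼSⱼ = 1824·19.1 + 8115·19 + 15285·23.4 + 9970·14.7 = 693251.4.
n_{Tier 3} = 1326·1824·19.1 / 693251.4 = 66.6.

66.6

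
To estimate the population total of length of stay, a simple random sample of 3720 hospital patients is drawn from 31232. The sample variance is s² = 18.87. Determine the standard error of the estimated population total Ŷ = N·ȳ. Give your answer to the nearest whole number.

Var(Ŷ) = N²·Var(ȳ) = N²·(1 − n/N)·s²/n.
f = 3720/31232 = 0.11910861; Var(ȳ) = 0.88089139·18.87/3720 = 0.0044683926.
Var(Ŷ) = 31232² · 0.0044683926 = 4.3586392 × 10^6.
SE(Ŷ) = √(4.3586392 × 10^6) = 2088.

2088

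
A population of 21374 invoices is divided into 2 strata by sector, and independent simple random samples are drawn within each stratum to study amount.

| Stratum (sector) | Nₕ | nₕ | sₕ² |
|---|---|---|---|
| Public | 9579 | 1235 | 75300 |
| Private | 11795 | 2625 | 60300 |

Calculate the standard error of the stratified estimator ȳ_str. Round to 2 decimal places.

Var(ȳ_str) = Σₕ Wₕ²(1 − fₕ)sₕ²/nₕ with Wₕ = Nₕ/N, N = 21374.
Public: Wₕ = 0.44816132; term = 0.44816132²·(1 − 0.12892786)·75300/1235 = 10.667211.
Private: Wₕ = 0.55183868; term = 0.55183868²·(1 − 0.22255193)·60300/2625 = 5.4385569.
Sum = 16.105768.
SE = √(16.105768) = 4.01.

4.01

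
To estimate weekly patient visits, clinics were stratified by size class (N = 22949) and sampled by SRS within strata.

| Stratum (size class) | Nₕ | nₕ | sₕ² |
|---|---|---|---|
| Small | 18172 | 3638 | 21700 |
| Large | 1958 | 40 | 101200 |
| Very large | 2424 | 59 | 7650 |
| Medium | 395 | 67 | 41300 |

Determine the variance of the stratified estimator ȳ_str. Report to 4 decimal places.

Var(ȳ_str) = Σₕ Wₕ²(1 − fₕ)sₕ²/nₕ with Wₕ = Nₕ/N, N = 22949.
Small: Wₕ = 0.79184278; term = 0.79184278²·(1 − 0.20019811)·21700/3638 = 2.9912822.
Large: Wₕ = 0.08531962; term = 0.08531962²·(1 − 0.02042901)·101200/40 = 18.040737.
Very large: Wₕ = 0.10562552; term = 0.10562552²·(1 − 0.02433993)·7650/59 = 1.4113855.
Medium: Wₕ = 0.01721208; term = 0.01721208²·(1 − 0.16962025)·41300/67 = 0.1516417.
Sum = 22.595046.

22.5950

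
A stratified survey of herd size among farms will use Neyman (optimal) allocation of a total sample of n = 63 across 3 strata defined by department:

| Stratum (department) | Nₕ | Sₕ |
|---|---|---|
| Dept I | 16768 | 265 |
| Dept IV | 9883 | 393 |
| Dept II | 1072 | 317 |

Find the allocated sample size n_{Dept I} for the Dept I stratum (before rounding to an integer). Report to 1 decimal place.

32.3

Neyman allocation: nₕ = n·NₕSₕ / Σⱼ NⱼSⱼ.
Σ NⱼSⱼ = 16768·265 + 9883·393 + 1072·317 = 8.667363 × 10^6.
n_{Dept I} = 63·16768·265 / (8.667363 × 10^6) = 32.3.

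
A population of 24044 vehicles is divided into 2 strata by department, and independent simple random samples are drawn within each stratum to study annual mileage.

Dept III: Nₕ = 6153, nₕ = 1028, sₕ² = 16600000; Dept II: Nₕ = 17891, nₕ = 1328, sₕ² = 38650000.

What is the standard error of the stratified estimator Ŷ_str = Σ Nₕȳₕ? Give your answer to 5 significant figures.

Var(Ŷ_str) = Σₕ Nₕ²(1 − fₕ)sₕ²/nₕ.
Dept III: 6153²·(1 − 1028/6153)·16600000/1028 = 5.0920863 × 10^11.
Dept II: 17891²·(1 − 1328/17891)·38650000/1328 = 8.6243235 × 10^12.
Sum = 9.1335321 × 10^12.
SE = √(9.1335321 × 10^12) = 3.0222 × 10^6.

3.0222 × 10^6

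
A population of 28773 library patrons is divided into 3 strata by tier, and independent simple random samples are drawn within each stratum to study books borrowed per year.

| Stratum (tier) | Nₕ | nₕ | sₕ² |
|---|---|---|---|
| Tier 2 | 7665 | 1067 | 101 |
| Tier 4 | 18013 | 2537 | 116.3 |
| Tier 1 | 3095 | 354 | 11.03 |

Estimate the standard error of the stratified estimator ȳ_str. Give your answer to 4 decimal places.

0.1468

Var(ȳ_str) = Σₕ Wₕ²(1 − fₕ)sₕ²/nₕ with Wₕ = Nₕ/N, N = 28773.
Tier 2: Wₕ = 0.26639558; term = 0.26639558²·(1 − 0.13920417)·101/1067 = 0.00578244.
Tier 4: Wₕ = 0.62603830; term = 0.62603830²·(1 − 0.14084272)·116.3/2537 = 0.015435963.
Tier 1: Wₕ = 0.10756612; term = 0.10756612²·(1 − 0.11437803)·11.03/354 = 3.1927995 × 10^-4.
Sum = 0.021537683.
SE = √(0.021537683) = 0.1468.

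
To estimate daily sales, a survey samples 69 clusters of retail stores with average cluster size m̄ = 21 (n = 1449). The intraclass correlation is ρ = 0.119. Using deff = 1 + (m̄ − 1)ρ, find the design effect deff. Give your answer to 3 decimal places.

3.380

deff = 1 + (21 − 1)·0.119 = 1 + 2.38 = 3.38.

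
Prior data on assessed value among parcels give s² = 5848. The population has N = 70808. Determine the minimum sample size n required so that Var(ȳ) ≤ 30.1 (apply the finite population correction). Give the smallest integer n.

Without fpc, n₀ = s²/D = 5848/30.1 = 194.2857.
With fpc, (1 − n/N)·s²/n ≤ D requires n ≥ n₀/(1 + n₀/N) = 194.2857/(1 + 194.2857/70808) = 193.7541.
Rounding up, n = 194.

194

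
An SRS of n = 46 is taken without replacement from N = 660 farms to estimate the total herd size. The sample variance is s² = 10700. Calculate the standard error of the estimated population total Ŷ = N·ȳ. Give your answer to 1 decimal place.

Var(Ŷ) = N²·Var(ȳ) = N²·(1 − n/N)·s²/n.
f = 46/660 = 0.06969697; Var(ȳ) = 0.93030303·10700/46 = 216.39657.
Var(Ŷ) = 660² · 216.39657 = 9.4262346 × 10^7.
SE(Ŷ) = √(9.4262346 × 10^7) = 9708.9.

9708.9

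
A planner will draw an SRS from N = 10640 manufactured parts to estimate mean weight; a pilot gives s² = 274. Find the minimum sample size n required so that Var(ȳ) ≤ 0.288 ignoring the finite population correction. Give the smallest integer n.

Without fpc, n₀ = s²/D = 274/0.288 = 951.3889.
Rounding up, n = 952.

952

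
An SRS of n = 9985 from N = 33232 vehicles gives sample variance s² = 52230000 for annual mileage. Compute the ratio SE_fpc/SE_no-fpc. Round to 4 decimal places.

f = n/N = 9985/33232 = 0.30046341.
SE_no-fpc = √(s²/n) = 72.32459; SE_fpc = √((1−f)s²/n) = 60.49106.
Ratio = √(1−f) = 0.83638304.

0.8364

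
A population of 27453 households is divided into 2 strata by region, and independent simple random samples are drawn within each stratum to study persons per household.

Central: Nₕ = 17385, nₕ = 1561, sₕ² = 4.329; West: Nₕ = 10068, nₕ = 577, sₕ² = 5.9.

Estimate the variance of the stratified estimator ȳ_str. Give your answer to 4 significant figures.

0.002309

Var(ȳ_str) = Σₕ Wₕ²(1 − fₕ)sₕ²/nₕ with Wₕ = Nₕ/N, N = 27453.
Central: Wₕ = 0.63326412; term = 0.63326412²·(1 − 0.08979005)·4.329/1561 = 0.0010122692.
West: Wₕ = 0.36673588; term = 0.36673588²·(1 − 0.05731029)·5.9/577 = 0.001296438.
Sum = 0.0023087072.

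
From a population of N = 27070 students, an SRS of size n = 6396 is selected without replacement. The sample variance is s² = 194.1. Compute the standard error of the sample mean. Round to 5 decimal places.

0.15224

Under SRS without replacement, Var(ȳ) = (1 − f)·s²/n with f = n/N = 6396/27070 = 0.23627632.
Var(ȳ) = (1 − 0.23627632)·194.1/6396 = 0.76372368·0.030347092 = 0.023176793.
SE(ȳ) = √(0.023176793) = 0.15224.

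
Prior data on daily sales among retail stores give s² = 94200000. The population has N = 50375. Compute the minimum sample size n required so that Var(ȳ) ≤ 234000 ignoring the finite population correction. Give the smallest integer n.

Without fpc, n₀ = s²/D = 94200000/234000 = 402.5641.
Rounding up, n = 403.

403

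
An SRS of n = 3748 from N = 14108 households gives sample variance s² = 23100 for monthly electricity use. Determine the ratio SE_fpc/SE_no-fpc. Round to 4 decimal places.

0.8569

f = n/N = 3748/14108 = 0.26566487.
SE_no-fpc = √(s²/n) = 2.4825968; SE_fpc = √((1−f)s²/n) = 2.1274206.
Ratio = √(1−f) = 0.85693356.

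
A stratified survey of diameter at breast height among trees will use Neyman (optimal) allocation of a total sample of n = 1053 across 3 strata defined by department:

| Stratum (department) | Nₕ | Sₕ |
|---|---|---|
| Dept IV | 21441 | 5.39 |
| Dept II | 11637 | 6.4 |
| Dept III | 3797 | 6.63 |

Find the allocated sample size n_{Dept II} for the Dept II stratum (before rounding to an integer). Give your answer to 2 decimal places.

364.39

Neyman allocation: nₕ = n·NₕSₕ / Σⱼ NⱼSⱼ.
Σ NⱼSⱼ = 21441·5.39 + 11637·6.4 + 3797·6.63 = 215217.9.
n_{Dept II} = 1053·11637·6.4 / 215217.9 = 364.39.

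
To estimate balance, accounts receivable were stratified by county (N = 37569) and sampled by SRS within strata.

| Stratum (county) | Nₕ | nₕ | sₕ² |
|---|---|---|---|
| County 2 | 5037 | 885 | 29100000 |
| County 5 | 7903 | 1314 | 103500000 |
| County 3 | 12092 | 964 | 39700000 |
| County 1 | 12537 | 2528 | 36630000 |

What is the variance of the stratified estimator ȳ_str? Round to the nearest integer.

8608

Var(ȳ_str) = Σₕ Wₕ²(1 − fₕ)sₕ²/nₕ with Wₕ = Nₕ/N, N = 37569.
County 2: Wₕ = 0.13407331; term = 0.13407331²·(1 − 0.17569982)·29100000/885 = 487.21398.
County 5: Wₕ = 0.21035960; term = 0.21035960²·(1 − 0.16626597)·103500000/1314 = 2906.0107.
County 3: Wₕ = 0.32186111; term = 0.32186111²·(1 − 0.07972213)·39700000/964 = 3926.1732.
County 1: Wₕ = 0.33370598; term = 0.33370598²·(1 − 0.20164314)·36630000/2528 = 1288.2047.
Sum = 8607.6026.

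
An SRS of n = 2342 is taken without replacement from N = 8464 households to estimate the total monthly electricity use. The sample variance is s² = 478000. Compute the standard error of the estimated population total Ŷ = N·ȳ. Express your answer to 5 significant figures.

102840

Var(Ŷ) = N²·Var(ȳ) = N²·(1 − n/N)·s²/n.
f = 2342/8464 = 0.27670132; Var(ȳ) = 0.72329868·478000/2342 = 147.62458.
Var(Ŷ) = 8464² · 147.62458 = 1.0575721 × 10^10.
SE(Ŷ) = √(1.0575721 × 10^10) = 102840.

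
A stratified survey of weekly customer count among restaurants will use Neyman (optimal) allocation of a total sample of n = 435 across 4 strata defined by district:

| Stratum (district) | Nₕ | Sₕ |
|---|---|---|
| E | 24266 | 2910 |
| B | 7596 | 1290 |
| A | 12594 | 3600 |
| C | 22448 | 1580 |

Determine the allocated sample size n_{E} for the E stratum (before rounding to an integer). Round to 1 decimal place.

190.5

Neyman allocation: nₕ = n·NₕSₕ / Σⱼ NⱼSⱼ.
Σ NⱼSⱼ = 24266·2910 + 7596·1290 + 12594·3600 + 22448·1580 = 1.6121914 × 10^8.
n_{E} = 435·24266·2910 / (1.6121914 × 10^8) = 190.5.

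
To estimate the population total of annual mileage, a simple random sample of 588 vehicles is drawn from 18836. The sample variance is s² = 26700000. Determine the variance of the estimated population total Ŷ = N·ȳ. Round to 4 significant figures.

Var(Ŷ) = N²·Var(ȳ) = N²·(1 − n/N)·s²/n.
f = 588/18836 = 0.03121682; Var(ȳ) = 0.96878318·26700000/588 = 43990.665.
Var(Ŷ) = 18836² · 43990.665 = 1.5607663 × 10^13.

1.561 × 10^13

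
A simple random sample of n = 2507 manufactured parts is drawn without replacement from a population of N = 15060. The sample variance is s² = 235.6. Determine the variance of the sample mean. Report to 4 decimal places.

0.0783

Under SRS without replacement, Var(ȳ) = (1 − f)·s²/n with f = n/N = 2507/15060 = 0.16646746.
Var(ȳ) = (1 − 0.16646746)·235.6/2507 = 0.83353254·0.093976865 = 0.078332774.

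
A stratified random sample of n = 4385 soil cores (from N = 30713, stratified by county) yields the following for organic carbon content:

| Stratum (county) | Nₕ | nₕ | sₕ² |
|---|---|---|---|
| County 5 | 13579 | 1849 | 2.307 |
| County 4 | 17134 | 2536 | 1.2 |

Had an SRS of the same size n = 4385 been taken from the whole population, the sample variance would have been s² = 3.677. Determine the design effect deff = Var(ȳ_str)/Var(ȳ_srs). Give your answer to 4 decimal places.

Var(ȳ_str) = Σ Wₕ²(1−fₕ)sₕ²/nₕ with Wₕ = Nₕ/30713:
  County 5: (13579/30713)²·(1−1849/13579)·2.307/1849 = 2.1068422 × 10^-4
  County 4: (17134/30713)²·(1−2536/17134)·1.2/2536 = 1.2546993 × 10^-4
  → Var(ȳ_str) = 3.3615415 × 10^-4.
Var(ȳ_srs) = (1 − 4385/30713)·3.677/4385 = 7.1881919 × 10^-4.
deff = (3.3615415 × 10^-4) / (7.1881919 × 10^-4) = 0.4676.

0.4676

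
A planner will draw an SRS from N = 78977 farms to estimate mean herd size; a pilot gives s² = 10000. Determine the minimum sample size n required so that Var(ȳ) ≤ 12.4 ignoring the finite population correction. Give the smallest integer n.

Without fpc, n₀ = s²/D = 10000/12.4 = 806.4516.
Rounding up, n = 807.

807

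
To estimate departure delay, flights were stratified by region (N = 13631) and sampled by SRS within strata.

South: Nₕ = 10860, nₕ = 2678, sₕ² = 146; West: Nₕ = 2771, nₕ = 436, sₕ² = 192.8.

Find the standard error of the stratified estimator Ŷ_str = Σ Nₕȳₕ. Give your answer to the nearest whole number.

2776

Var(Ŷ_str) = Σₕ Nₕ²(1 − fₕ)sₕ²/nₕ.
South: 10860²·(1 − 2678/10860)·146/2678 = 4.8443062 × 10^6.
West: 2771²·(1 − 436/2771)·192.8/436 = 2.8611719 × 10^6.
Sum = 7.7054781 × 10^6.
SE = √(7.7054781 × 10^6) = 2776.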